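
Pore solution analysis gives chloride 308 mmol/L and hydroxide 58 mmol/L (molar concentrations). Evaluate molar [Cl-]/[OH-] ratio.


Threshold parameter = [Cl-] / [OH-] (molar basis; both in mmol/L, so units cancel)
Ratio = 308 / 58 = 5.31

5.31


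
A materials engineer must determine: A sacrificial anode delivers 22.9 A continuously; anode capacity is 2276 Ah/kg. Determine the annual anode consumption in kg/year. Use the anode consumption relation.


Annual consumption = current * hours per year / capacity
Rate = 22.9 * 8760 / 2276 = 88.1 kg/year

88.1 kg/year


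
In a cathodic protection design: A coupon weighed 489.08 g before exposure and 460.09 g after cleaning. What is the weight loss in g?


Weight loss = initial − final
WL = 489.08 − 460.09 = 28.99 g

28.99 g


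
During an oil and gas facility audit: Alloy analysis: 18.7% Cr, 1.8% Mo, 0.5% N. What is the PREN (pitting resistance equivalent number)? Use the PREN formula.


Apply the PREN formula: PREN = Cr + 3.3*Mo + 16*N
PREN = 18.7 + 3.3*1.8 + 16*0.5
PREN = 18.7 + 5.94 + 8.0 = 32.64

32.64


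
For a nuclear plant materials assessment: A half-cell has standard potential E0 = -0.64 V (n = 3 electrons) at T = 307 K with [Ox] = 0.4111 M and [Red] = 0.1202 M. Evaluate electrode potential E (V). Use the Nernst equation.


Apply the Nernst equation: E = E0 + (RT/nF)*ln([Ox]/[Red])
Step 1: RT/nF = 8.314*307/(3*96485) = 0.00881794 V
Step 2: [Ox]/[Red] = 0.4111/0.1202 = 3.420133
Step 3: ln(3.420133) = 1.229679
Step 4: correction = 0.00881794 * 1.229679 = 0.011 V
E = -0.64 + 0.011 = -0.629 V

-0.629 V


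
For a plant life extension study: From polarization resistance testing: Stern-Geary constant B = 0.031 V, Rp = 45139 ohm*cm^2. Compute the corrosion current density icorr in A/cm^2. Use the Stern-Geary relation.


Apply the Stern-Geary relation: icorr = B / Rp
icorr = 0.031 / 45139 = 6.868×10^-7 A/cm^2

6.868×10^-7 A/cm^2


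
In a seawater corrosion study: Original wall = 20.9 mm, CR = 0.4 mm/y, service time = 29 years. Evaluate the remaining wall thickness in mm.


Remaining wall = original − CR × time
t = 20.9 − 0.4*29 = 20.9 − 11.6 = 9.3 mm

9.3 mm


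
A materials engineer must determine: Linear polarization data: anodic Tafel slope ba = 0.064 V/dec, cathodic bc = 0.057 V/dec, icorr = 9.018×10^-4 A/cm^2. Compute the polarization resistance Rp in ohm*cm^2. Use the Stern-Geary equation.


Apply the Stern-Geary equation: Rp = ba*bc / (2.303*icorr*(ba+bc))
ba*bc = 0.064*0.057 = 0.003648
ba+bc = 0.121; 2.303*icorr*(ba+bc) = 2.303*9.018×10^-4*0.121 = 2.5129829×10^-4
Rp = 0.003648 / 2.5129829×10^-4 = 14.5 ohm*cm^2

14.5 ohm*cm^2


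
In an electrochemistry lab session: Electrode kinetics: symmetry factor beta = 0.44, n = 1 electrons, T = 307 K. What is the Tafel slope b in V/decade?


Apply the Tafel slope relation: b = 2.303*R*T/(beta*n*F)
Numerator: 2.303 * 8.314 * 307 = 5878.17
Denominator: 0.44 * 1 * 96485 = 42453.4
b = 5878.17 / 42453.4 = 0.1385 V/decade

0.1385 V/decade


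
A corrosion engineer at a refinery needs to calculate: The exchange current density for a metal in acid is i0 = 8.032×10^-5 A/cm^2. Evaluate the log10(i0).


i0 = 8.032×10^-5 A/cm^2
log10(i0) = -4.095

-4.095


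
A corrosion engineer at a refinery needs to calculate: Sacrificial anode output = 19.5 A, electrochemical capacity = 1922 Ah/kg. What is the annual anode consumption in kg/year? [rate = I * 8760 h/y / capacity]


Annual consumption = current * hours per year / capacity
Rate = 19.5 * 8760 / 1922 = 88.9 kg/year

88.9 kg/year


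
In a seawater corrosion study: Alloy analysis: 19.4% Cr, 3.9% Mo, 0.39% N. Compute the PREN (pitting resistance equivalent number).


Apply the PREN formula: PREN = Cr + 3.3*Mo + 16*N
PREN = 19.4 + 3.3*3.9 + 16*0.39
PREN = 19.4 + 12.87 + 6.24 = 38.51

38.51


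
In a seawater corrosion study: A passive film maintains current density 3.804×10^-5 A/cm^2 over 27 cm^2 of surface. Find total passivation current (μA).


I = i_pass * A, then convert A → μA (×10^6)
I = 3.804×10^-5 * 27 * 10^6 = 1027.08 μA

1027.08 μA


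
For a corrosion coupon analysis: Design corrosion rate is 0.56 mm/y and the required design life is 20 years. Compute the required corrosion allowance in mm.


Corrosion allowance = CR × design life
CA = 0.56 * 20 = 11.2 mm

11.2 mm


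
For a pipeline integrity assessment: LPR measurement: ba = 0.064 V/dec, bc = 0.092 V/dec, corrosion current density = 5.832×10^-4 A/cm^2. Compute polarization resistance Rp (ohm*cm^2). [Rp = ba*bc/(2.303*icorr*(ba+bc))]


Apply the Stern-Geary equation: Rp = ba*bc / (2.303*icorr*(ba+bc))
ba*bc = 0.064*0.092 = 0.005888
ba+bc = 0.156; 2.303*icorr*(ba+bc) = 2.303*5.832×10^-4*0.156 = 2.095251×10^-4
Rp = 0.005888 / 2.095251×10^-4 = 28.1 ohm*cm^2

28.1 ohm*cm^2


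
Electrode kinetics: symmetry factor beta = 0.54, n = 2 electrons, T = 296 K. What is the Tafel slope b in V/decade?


Apply the Tafel slope relation: b = 2.303*R*T/(beta*n*F)
Numerator: 2.303 * 8.314 * 296 = 5667.55
Denominator: 0.54 * 2 * 96485 = 104203.8
b = 5667.55 / 104203.8 = 0.0544 V/decade

0.0544 V/decade


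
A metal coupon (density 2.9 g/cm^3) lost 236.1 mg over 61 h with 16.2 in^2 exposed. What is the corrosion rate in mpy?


Apply the mpy weight-loss relation: CR = 534 * W / (D * A * T)
Numerator: 534 * 236.1 = 126077.4
Denominator: 2.9 * 16.2 * 61 = 2865.78
CR = 126077.4 / 2865.78 = 43.9941 mpy

43.9941 mpy


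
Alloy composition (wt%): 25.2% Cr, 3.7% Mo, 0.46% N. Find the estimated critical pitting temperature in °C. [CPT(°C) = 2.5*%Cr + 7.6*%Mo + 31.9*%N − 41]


Apply the ASTM G48 empirical CPT estimate: CPT(°C) = 2.5*%Cr + 7.6*%Mo + 31.9*%N − 41
2.5*25.2 = 63; 7.6*3.7 = 28.12; 31.9*0.46 = 14.674
CPT = 63 + 28.12 + 14.674 − 41 = 64.794 °C
Rounded to 0.1 °C: CPT ≈ 64.8 °C

64.8 °C


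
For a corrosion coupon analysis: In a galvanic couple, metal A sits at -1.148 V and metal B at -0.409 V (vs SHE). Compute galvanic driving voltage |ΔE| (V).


Driving voltage is the absolute potential difference.
|ΔE| = |-1.148 − (-0.409)| = 0.739 V

0.739 V


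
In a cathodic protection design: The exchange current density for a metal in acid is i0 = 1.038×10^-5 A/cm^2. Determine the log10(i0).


i0 = 1.038×10^-5 A/cm^2
log10(i0) = -4.984

-4.984


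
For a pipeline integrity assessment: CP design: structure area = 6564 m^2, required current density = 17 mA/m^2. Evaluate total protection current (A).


I = area * current density, then convert mA → A (÷1000)
I = 6564 * 17 / 1000 = 111.59 A

111.59 A


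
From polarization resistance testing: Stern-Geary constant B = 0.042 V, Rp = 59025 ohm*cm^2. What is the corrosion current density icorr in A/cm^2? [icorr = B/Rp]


Apply the Stern-Geary relation: icorr = B / Rp
icorr = 0.042 / 59025 = 7.116×10^-7 A/cm^2

7.116×10^-7 A/cm^2


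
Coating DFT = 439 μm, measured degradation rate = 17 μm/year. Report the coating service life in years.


Service life = thickness / degradation rate
Life = 439 / 17 = 25.8 years

25.8 years


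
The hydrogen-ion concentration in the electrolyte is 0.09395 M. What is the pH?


pH = −log10[H+]
pH = −log10(0.09395) = 1.03

1.03


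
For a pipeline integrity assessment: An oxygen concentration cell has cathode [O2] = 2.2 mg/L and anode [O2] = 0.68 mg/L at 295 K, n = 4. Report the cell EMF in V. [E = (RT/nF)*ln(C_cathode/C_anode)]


Apply the Nernst concentration-cell relation: E = (RT/nF)*ln(C_cathode/C_anode)
RT/nF = 8.314*295/(4*96485) = 0.00635495 V
ln(2.2/0.68) = 1.17412
E = 0.00635495 * 1.17412 = 0.00746 V

0.00746 V


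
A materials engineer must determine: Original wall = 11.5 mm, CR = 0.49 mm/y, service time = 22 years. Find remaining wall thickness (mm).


Remaining wall = original − CR × time
t = 11.5 − 0.49*22 = 11.5 − 10.78 = 0.72 mm

0.72 mm


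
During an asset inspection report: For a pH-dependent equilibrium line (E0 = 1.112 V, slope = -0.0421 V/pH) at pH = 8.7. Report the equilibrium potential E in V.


Apply the Pourbaix line equation: E = E0 + slope*pH
E = 1.112 + (-0.0421)*8.7 = 1.112 + (-0.36627) = 0.74573 V
Rounded to 3 decimal places: E = 0.746 V

0.746 V


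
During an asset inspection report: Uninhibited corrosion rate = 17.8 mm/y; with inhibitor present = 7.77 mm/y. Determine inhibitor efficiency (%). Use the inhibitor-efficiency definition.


Apply the inhibitor-efficiency definition: IE = (CR_blank − CR_inh)/CR_blank × 100
IE = (17.8 − 7.77) / 17.8 × 100
IE = 10.03 / 17.8 × 100 = 56.3 %

56.3 %


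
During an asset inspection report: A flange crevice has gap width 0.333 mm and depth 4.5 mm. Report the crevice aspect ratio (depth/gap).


Aspect ratio = depth / gap
Ratio = 4.5 / 0.333 = 13.5

13.5


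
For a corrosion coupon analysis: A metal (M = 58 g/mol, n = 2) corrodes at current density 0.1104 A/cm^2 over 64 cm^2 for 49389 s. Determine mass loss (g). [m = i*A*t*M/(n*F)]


Apply Faraday's law: m = i*A*t*M / (n*F)
Total charge passed Q = i*A*t = 0.1104*64*49389 = 348962.9184 C
m = Q*M/(n*F) = 348962.9184*58/(2*96485) = 104.886 g

104.886 g


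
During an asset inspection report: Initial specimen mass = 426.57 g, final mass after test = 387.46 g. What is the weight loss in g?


Weight loss = initial − final
WL = 426.57 − 387.46 = 39.11 g

39.11 g


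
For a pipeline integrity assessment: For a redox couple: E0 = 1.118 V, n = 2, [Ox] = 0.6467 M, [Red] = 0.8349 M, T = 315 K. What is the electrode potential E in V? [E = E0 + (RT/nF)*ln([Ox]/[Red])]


Apply the Nernst equation: E = E0 + (RT/nF)*ln([Ox]/[Red])
Step 1: RT/nF = 8.314*315/(2*96485) = 0.01357159 V
Step 2: [Ox]/[Red] = 0.6467/0.8349 = 0.774584
Step 3: ln(0.774584) = -0.255429
Step 4: correction = 0.01357159 * -0.255429 = -0.003 V
E = 1.118 + -0.003 = 1.115 V

1.115 V


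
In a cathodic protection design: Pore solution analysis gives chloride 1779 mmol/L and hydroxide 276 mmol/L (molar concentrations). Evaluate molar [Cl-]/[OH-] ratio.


Threshold parameter = [Cl-] / [OH-] (molar basis; both in mmol/L, so units cancel)
Ratio = 1779 / 276 = 6.45

6.45


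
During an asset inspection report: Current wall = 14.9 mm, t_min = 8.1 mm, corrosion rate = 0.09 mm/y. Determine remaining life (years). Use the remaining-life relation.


Apply the remaining-life relation: RL = (t_current − t_min) / CR
RL = (14.9 − 8.1) / 0.09 = 6.8 / 0.09 = 75.6 years

75.6 years


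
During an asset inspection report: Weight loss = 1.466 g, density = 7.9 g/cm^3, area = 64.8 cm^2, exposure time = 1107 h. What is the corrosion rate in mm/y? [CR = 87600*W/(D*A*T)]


Apply the mm/y weight-loss relation: CR = 87600 * W / (D * A * T)
Numerator: 87600 * 1.466 = 128421.6
Denominator: 7.9 * 64.8 * 1107 = 566695.44
CR = 128421.6 / 566695.44 = 0.2266 mm/y

0.2266 mm/y


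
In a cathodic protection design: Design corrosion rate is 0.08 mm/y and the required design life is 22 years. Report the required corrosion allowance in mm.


Corrosion allowance = CR × design life
CA = 0.08 * 22 = 1.76 mm

1.76 mm


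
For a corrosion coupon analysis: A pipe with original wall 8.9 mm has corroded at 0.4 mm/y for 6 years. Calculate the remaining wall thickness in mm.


Remaining wall = original − CR × time
t = 8.9 − 0.4*6 = 8.9 − 2.4 = 6.5 mm

6.5 mm


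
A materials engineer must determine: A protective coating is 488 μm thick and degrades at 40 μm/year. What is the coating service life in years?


Service life = thickness / degradation rate
Life = 488 / 40 = 12.2 years

12.2 years


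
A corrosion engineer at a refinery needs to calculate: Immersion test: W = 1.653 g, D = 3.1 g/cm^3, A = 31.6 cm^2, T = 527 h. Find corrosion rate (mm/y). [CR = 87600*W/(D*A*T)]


Apply the mm/y weight-loss relation: CR = 87600 * W / (D * A * T)
Numerator: 87600 * 1.653 = 144802.8
Denominator: 3.1 * 31.6 * 527 = 51624.92
CR = 144802.8 / 51624.92 = 2.8049 mm/y

2.8049 mm/y


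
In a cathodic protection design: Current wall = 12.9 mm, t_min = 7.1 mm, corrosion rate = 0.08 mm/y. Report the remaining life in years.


Apply the remaining-life relation: RL = (t_current − t_min) / CR
RL = (12.9 − 7.1) / 0.08 = 5.8 / 0.08 = 72.5 years

72.5 years


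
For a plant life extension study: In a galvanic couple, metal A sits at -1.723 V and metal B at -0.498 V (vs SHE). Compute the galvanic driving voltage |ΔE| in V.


Driving voltage is the absolute potential difference.
|ΔE| = |-1.723 − (-0.498)| = 1.225 V

1.225 V


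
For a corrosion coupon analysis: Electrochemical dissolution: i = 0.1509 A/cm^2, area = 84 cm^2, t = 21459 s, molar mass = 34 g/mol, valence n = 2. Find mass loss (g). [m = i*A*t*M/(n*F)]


Apply Faraday's law: m = i*A*t*M / (n*F)
Total charge passed Q = i*A*t = 0.1509*84*21459 = 272005.7004 C
m = Q*M/(n*F) = 272005.7004*34/(2*96485) = 47.926 g

47.926 g


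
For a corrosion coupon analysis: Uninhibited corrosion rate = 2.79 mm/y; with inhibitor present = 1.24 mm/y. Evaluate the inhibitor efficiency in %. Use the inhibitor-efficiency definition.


Apply the inhibitor-efficiency definition: IE = (CR_blank − CR_inh)/CR_blank × 100
IE = (2.79 − 1.24) / 2.79 × 100
IE = 1.55 / 2.79 × 100 = 55.6 %

55.6 %


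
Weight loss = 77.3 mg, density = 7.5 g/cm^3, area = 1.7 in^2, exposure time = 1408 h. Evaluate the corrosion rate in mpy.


Apply the mpy weight-loss relation: CR = 534 * W / (D * A * T)
Numerator: 534 * 77.3 = 41278.2
Denominator: 7.5 * 1.7 * 1408 = 17952.0
CR = 41278.2 / 17952.0 = 2.2994 mpy

2.2994 mpy


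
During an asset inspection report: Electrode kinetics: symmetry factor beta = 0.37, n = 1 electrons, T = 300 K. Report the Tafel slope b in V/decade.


Apply the Tafel slope relation: b = 2.303*R*T/(beta*n*F)
Numerator: 2.303 * 8.314 * 300 = 5744.14
Denominator: 0.37 * 1 * 96485 = 35699.45
b = 5744.14 / 35699.45 = 0.161 V/decade

0.161 V/decade


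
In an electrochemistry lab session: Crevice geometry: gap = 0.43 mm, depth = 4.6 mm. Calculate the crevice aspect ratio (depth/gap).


Aspect ratio = depth / gap
Ratio = 4.6 / 0.43 = 10.7

10.7


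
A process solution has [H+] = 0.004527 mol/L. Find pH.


pH = −log10[H+]
pH = −log10(0.004527) = 2.34

2.34


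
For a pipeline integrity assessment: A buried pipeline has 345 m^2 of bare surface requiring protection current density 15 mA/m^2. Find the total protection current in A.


I = area * current density, then convert mA → A (÷1000)
I = 345 * 15 / 1000 = 5.18 A

5.18 A


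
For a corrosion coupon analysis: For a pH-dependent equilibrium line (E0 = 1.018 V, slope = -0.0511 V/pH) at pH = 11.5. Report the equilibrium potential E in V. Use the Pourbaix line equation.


Apply the Pourbaix line equation: E = E0 + slope*pH
E = 1.018 + (-0.0511)*11.5 = 1.018 + (-0.58765) = 0.43035 V
Rounded to 3 decimal places: E = 0.430 V

0.430 V


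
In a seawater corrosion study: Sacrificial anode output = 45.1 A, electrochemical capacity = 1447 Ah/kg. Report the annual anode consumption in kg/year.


Annual consumption = current * hours per year / capacity
Rate = 45.1 * 8760 / 1447 = 273.0 kg/year

273.0 kg/year


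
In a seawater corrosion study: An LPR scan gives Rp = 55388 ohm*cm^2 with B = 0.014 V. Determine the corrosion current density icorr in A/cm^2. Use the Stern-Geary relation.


Apply the Stern-Geary relation: icorr = B / Rp
icorr = 0.014 / 55388 = 2.528×10^-7 A/cm^2

2.528×10^-7 A/cm^2


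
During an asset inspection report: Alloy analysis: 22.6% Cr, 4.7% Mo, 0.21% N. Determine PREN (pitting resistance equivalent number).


Apply the PREN formula: PREN = Cr + 3.3*Mo + 16*N
PREN = 22.6 + 3.3*4.7 + 16*0.21
PREN = 22.6 + 15.51 + 3.36 = 41.47

41.47


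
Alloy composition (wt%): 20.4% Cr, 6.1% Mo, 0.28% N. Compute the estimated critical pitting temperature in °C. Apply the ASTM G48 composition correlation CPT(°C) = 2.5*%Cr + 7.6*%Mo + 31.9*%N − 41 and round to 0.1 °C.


Apply the ASTM G48 empirical CPT estimate: CPT(°C) = 2.5*%Cr + 7.6*%Mo + 31.9*%N − 41
2.5*20.4 = 51; 7.6*6.1 = 46.36; 31.9*0.28 = 8.932
CPT = 51 + 46.36 + 8.932 − 41 = 65.292 °C
Rounded to 0.1 °C: CPT ≈ 65.3 °C

65.3 °C


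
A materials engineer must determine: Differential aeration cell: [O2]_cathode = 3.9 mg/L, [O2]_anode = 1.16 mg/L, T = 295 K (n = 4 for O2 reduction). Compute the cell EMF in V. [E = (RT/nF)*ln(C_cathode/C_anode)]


Apply the Nernst concentration-cell relation: E = (RT/nF)*ln(C_cathode/C_anode)
RT/nF = 8.314*295/(4*96485) = 0.00635495 V
ln(3.9/1.16) = 1.21256
E = 0.00635495 * 1.21256 = 0.00771 V

0.00771 V


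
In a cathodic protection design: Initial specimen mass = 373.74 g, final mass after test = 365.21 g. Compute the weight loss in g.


Weight loss = initial − final
WL = 373.74 − 365.21 = 8.53 g

8.53 g


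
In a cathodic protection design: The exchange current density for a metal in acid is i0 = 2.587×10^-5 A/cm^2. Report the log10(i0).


i0 = 2.587×10^-5 A/cm^2
log10(i0) = -4.587

-4.587


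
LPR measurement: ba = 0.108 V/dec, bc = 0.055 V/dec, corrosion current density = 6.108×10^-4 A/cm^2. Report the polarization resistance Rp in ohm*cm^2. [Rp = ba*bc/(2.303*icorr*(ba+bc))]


Apply the Stern-Geary equation: Rp = ba*bc / (2.303*icorr*(ba+bc))
ba*bc = 0.108*0.055 = 0.00594
ba+bc = 0.163; 2.303*icorr*(ba+bc) = 2.303*6.108×10^-4*0.163 = 2.292876×10^-4
Rp = 0.00594 / 2.292876×10^-4 = 25.9 ohm*cm^2

25.9 ohm*cm^2


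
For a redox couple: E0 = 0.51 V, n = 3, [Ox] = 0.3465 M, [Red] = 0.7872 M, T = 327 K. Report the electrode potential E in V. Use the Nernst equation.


Apply the Nernst equation: E = E0 + (RT/nF)*ln([Ox]/[Red])
Step 1: RT/nF = 8.314*327/(3*96485) = 0.0093924 V
Step 2: [Ox]/[Red] = 0.3465/0.7872 = 0.440168
Step 3: ln(0.440168) = -0.820599
Step 4: correction = 0.0093924 * -0.820599 = -0.0077 V
E = 0.51 + -0.0077 = 0.5023 V

0.5023 V


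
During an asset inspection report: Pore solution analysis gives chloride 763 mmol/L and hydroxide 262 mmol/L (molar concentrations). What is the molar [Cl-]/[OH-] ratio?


Threshold parameter = [Cl-] / [OH-] (molar basis; both in mmol/L, so units cancel)
Ratio = 763 / 262 = 2.91

2.91


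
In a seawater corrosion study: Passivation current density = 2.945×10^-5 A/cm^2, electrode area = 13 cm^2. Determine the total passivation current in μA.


I = i_pass * A, then convert A → μA (×10^6)
I = 2.945×10^-5 * 13 * 10^6 = 382.85 μA

382.85 μA


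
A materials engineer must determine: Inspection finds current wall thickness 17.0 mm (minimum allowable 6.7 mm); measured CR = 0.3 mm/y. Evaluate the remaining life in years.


Apply the remaining-life relation: RL = (t_current − t_min) / CR
RL = (17.0 − 6.7) / 0.3 = 10.3 / 0.3 = 34.3 years

34.3 years


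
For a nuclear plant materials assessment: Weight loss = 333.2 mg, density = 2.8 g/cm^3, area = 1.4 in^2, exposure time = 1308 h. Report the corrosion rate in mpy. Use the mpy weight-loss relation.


Apply the mpy weight-loss relation: CR = 534 * W / (D * A * T)
Numerator: 534 * 333.2 = 177928.8
Denominator: 2.8 * 1.4 * 1308 = 5127.36
CR = 177928.8 / 5127.36 = 34.70183 mpy

34.70183 mpy


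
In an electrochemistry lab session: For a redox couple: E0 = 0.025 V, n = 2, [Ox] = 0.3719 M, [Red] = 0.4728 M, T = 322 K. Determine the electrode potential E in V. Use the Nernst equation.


Apply the Nernst equation: E = E0 + (RT/nF)*ln([Ox]/[Red])
Step 1: RT/nF = 8.314*322/(2*96485) = 0.01387318 V
Step 2: [Ox]/[Red] = 0.3719/0.4728 = 0.786591
Step 3: ln(0.786591) = -0.240047
Step 4: correction = 0.01387318 * -0.240047 = -0.003 V
E = 0.025 + -0.003 = 0.022 V

0.022 V


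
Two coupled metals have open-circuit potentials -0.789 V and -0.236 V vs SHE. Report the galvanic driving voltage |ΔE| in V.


Driving voltage is the absolute potential difference.
|ΔE| = |-0.789 − (-0.236)| = 0.553 V

0.553 V


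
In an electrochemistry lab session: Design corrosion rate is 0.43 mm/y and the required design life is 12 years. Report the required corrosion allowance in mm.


Corrosion allowance = CR × design life
CA = 0.43 * 12 = 5.16 mm

5.16 mm


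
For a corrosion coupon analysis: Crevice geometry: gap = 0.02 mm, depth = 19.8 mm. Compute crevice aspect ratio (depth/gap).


Aspect ratio = depth / gap
Ratio = 19.8 / 0.02 = 990.0

990.0


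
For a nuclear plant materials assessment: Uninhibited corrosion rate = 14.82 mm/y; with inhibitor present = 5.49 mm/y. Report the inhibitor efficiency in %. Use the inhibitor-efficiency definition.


Apply the inhibitor-efficiency definition: IE = (CR_blank − CR_inh)/CR_blank × 100
IE = (14.82 − 5.49) / 14.82 × 100
IE = 9.33 / 14.82 × 100 = 63.0 %

63.0 %


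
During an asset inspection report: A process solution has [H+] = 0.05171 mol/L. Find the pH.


pH = −log10[H+]
pH = −log10(0.05171) = 1.29

1.29


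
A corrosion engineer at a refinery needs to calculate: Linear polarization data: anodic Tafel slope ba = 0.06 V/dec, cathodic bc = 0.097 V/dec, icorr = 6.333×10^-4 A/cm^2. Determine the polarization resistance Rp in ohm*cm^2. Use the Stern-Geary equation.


Apply the Stern-Geary equation: Rp = ba*bc / (2.303*icorr*(ba+bc))
ba*bc = 0.06*0.097 = 0.00582
ba+bc = 0.157; 2.303*icorr*(ba+bc) = 2.303*6.333×10^-4*0.157 = 2.2898291×10^-4
Rp = 0.00582 / 2.2898291×10^-4 = 25.4 ohm*cm^2

25.4 ohm*cm^2


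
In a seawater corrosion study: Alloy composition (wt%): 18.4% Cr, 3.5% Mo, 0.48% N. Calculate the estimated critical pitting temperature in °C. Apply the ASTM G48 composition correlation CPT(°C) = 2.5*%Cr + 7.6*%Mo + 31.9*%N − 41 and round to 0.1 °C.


Apply the ASTM G48 empirical CPT estimate: CPT(°C) = 2.5*%Cr + 7.6*%Mo + 31.9*%N − 41
2.5*18.4 = 46; 7.6*3.5 = 26.6; 31.9*0.48 = 15.312
CPT = 46 + 26.6 + 15.312 − 41 = 46.912 °C
Rounded to 0.1 °C: CPT ≈ 46.9 °C

46.9 °C


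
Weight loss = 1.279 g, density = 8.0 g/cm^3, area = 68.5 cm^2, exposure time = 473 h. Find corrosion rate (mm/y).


Apply the mm/y weight-loss relation: CR = 87600 * W / (D * A * T)
Numerator: 87600 * 1.279 = 112040.4
Denominator: 8.0 * 68.5 * 473 = 259204.0
CR = 112040.4 / 259204.0 = 0.432248 mm/y

0.432248 mm/y


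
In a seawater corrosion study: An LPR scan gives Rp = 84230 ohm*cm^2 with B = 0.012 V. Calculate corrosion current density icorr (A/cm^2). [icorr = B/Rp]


Apply the Stern-Geary relation: icorr = B / Rp
icorr = 0.012 / 84230 = 1.425×10^-7 A/cm^2

1.425×10^-7 A/cm^2


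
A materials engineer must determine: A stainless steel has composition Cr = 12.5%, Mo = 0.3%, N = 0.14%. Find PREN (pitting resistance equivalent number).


Apply the PREN formula: PREN = Cr + 3.3*Mo + 16*N
PREN = 12.5 + 3.3*0.3 + 16*0.14
PREN = 12.5 + 0.99 + 2.24 = 15.73

15.73


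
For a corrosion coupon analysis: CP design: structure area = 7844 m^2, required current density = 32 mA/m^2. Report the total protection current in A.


I = area * current density, then convert mA → A (÷1000)
I = 7844 * 32 / 1000 = 251.01 A

251.01 A


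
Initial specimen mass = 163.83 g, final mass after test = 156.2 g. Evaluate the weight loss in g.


Weight loss = initial − final
WL = 163.83 − 156.2 = 7.63 g

7.63 g


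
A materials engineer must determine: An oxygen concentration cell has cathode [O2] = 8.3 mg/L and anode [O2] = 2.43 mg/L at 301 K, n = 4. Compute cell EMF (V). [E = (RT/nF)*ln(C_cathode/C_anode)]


Apply the Nernst concentration-cell relation: E = (RT/nF)*ln(C_cathode/C_anode)
RT/nF = 8.314*301/(4*96485) = 0.0064842 V
ln(8.3/2.43) = 1.22836
E = 0.0064842 * 1.22836 = 0.00796 V

0.00796 V


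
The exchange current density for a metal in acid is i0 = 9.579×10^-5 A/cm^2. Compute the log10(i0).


i0 = 9.579×10^-5 A/cm^2
log10(i0) = -4.019

-4.019


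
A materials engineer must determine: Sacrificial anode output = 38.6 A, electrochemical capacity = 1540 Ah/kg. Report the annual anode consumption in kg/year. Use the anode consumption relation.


Annual consumption = current * hours per year / capacity
Rate = 38.6 * 8760 / 1540 = 219.6 kg/year

219.6 kg/year


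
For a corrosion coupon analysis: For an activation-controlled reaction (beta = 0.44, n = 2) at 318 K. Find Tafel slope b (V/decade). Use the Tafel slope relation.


Apply the Tafel slope relation: b = 2.303*R*T/(beta*n*F)
Numerator: 2.303 * 8.314 * 318 = 6088.79
Denominator: 0.44 * 2 * 96485 = 84906.8
b = 6088.79 / 84906.8 = 0.0717 V/decade

0.0717 V/decade


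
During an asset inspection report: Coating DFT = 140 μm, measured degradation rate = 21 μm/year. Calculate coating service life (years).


Service life = thickness / degradation rate
Life = 140 / 21 = 6.7 years

6.7 years


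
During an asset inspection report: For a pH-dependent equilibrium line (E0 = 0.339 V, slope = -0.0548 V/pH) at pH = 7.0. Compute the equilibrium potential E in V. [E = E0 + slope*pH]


Apply the Pourbaix line equation: E = E0 + slope*pH
E = 0.339 + (-0.0548)*7.0 = 0.339 + (-0.3836) = -0.0446 V
Rounded to 4 decimal places: E = -0.0446 V

-0.0446 V


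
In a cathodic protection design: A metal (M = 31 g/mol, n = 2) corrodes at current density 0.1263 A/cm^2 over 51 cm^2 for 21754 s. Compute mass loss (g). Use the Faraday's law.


Apply Faraday's law: m = i*A*t*M / (n*F)
Total charge passed Q = i*A*t = 0.1263*51*21754 = 140124.0402 C
m = Q*M/(n*F) = 140124.0402*31/(2*96485) = 22.51047 g

22.51047 g


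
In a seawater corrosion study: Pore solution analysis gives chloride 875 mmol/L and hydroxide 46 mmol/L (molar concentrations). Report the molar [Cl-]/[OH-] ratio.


Threshold parameter = [Cl-] / [OH-] (molar basis; both in mmol/L, so units cancel)
Ratio = 875 / 46 = 19.02

19.02


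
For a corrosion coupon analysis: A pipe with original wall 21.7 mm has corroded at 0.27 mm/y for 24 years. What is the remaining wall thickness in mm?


Remaining wall = original − CR × time
t = 21.7 − 0.27*24 = 21.7 − 6.48 = 15.22 mm

15.22 mm


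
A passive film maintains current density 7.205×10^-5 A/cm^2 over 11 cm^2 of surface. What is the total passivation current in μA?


I = i_pass * A, then convert A → μA (×10^6)
I = 7.205×10^-5 * 11 * 10^6 = 792.55 μA

792.55 μA


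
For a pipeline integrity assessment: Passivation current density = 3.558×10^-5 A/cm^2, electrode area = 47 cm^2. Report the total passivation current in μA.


I = i_pass * A, then convert A → μA (×10^6)
I = 3.558×10^-5 * 47 * 10^6 = 1672.26 μA

1672.26 μA


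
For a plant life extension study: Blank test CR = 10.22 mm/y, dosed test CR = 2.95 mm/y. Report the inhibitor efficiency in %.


Apply the inhibitor-efficiency definition: IE = (CR_blank − CR_inh)/CR_blank × 100
IE = (10.22 − 2.95) / 10.22 × 100
IE = 7.27 / 10.22 × 100 = 71.1 %

71.1 %


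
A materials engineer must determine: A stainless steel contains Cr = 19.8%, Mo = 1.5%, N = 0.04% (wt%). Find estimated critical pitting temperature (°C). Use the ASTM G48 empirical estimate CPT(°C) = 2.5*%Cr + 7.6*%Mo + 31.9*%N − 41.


Apply the ASTM G48 empirical CPT estimate: CPT(°C) = 2.5*%Cr + 7.6*%Mo + 31.9*%N − 41
2.5*19.8 = 49.5; 7.6*1.5 = 11.4; 31.9*0.04 = 1.276
CPT = 49.5 + 11.4 + 1.276 − 41 = 21.176 °C
Rounded to 0.1 °C: CPT ≈ 21.2 °C

21.2 °C


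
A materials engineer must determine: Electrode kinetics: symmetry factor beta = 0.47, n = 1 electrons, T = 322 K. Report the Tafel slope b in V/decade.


Apply the Tafel slope relation: b = 2.303*R*T/(beta*n*F)
Numerator: 2.303 * 8.314 * 322 = 6165.38
Denominator: 0.47 * 1 * 96485 = 45347.95
b = 6165.38 / 45347.95 = 0.136 V/decade

0.136 V/decade


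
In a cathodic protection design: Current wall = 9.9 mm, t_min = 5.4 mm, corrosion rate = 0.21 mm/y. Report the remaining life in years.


Apply the remaining-life relation: RL = (t_current − t_min) / CR
RL = (9.9 − 5.4) / 0.21 = 4.5 / 0.21 = 21.4 years

21.4 years


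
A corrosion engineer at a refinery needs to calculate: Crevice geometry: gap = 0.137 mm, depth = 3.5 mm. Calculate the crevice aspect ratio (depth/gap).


Aspect ratio = depth / gap
Ratio = 3.5 / 0.137 = 25.5

25.5


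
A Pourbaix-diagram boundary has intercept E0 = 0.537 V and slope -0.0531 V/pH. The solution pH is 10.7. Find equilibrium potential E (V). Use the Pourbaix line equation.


Apply the Pourbaix line equation: E = E0 + slope*pH
E = 0.537 + (-0.0531)*10.7 = 0.537 + (-0.56817) = -0.03117 V
Rounded to 4 decimal places: E = -0.0312 V

-0.0312 V


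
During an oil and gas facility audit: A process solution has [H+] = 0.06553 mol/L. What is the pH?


pH = −log10[H+]
pH = −log10(0.06553) = 1.18

1.18


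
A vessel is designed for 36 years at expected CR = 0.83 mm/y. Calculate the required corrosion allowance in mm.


Corrosion allowance = CR × design life
CA = 0.83 * 36 = 29.88 mm

29.88 mm


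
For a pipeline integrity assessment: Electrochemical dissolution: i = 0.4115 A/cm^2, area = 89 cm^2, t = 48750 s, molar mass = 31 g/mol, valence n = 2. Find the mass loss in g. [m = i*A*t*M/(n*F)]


Apply Faraday's law: m = i*A*t*M / (n*F)
Total charge passed Q = i*A*t = 0.4115*89*48750 = 1785395.625 C
m = Q*M/(n*F) = 1785395.625*31/(2*96485) = 286.81797 g

286.81797 g


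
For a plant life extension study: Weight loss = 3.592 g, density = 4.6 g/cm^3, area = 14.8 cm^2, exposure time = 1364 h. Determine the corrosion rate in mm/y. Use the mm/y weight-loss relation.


Apply the mm/y weight-loss relation: CR = 87600 * W / (D * A * T)
Numerator: 87600 * 3.592 = 314659.2
Denominator: 4.6 * 14.8 * 1364 = 92861.12
CR = 314659.2 / 92861.12 = 3.38849 mm/y

3.38849 mm/y


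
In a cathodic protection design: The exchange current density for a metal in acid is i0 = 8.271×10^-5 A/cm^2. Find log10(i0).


i0 = 8.271×10^-5 A/cm^2
log10(i0) = -4.082

-4.082


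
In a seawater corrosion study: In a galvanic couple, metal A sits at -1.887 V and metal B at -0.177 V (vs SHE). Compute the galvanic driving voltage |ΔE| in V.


Driving voltage is the absolute potential difference.
|ΔE| = |-1.887 − (-0.177)| = 1.71 V

1.71 V


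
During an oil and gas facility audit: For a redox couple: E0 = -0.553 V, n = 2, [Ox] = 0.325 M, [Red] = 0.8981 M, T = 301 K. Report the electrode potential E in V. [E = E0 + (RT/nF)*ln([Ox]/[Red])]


Apply the Nernst equation: E = E0 + (RT/nF)*ln([Ox]/[Red])
Step 1: RT/nF = 8.314*301/(2*96485) = 0.01296841 V
Step 2: [Ox]/[Red] = 0.325/0.8981 = 0.361875
Step 3: ln(0.361875) = -1.016456
Step 4: correction = 0.01296841 * -1.016456 = -0.013 V
E = -0.553 + -0.013 = -0.566 V

-0.566 V


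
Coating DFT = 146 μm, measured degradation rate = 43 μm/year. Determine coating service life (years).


Service life = thickness / degradation rate
Life = 146 / 43 = 3.4 years

3.4 years


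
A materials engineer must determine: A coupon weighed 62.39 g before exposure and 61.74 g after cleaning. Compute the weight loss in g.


Weight loss = initial − final
WL = 62.39 − 61.74 = 0.65 g

0.65 g


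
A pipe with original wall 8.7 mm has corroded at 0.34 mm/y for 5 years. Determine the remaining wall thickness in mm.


Remaining wall = original − CR × time
t = 8.7 − 0.34*5 = 8.7 − 1.7 = 7.0 mm

7.0 mm


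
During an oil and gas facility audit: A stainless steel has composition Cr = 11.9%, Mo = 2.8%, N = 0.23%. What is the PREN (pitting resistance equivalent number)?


Apply the PREN formula: PREN = Cr + 3.3*Mo + 16*N
PREN = 11.9 + 3.3*2.8 + 16*0.23
PREN = 11.9 + 9.24 + 3.68 = 24.82

24.82


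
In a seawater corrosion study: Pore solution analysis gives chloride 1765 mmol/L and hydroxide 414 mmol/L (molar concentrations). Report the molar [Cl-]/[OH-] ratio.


Threshold parameter = [Cl-] / [OH-] (molar basis; both in mmol/L, so units cancel)
Ratio = 1765 / 414 = 4.26

4.26


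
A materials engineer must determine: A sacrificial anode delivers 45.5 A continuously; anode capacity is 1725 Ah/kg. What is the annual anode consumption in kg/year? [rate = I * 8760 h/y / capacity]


Annual consumption = current * hours per year / capacity
Rate = 45.5 * 8760 / 1725 = 231.1 kg/year

231.1 kg/year


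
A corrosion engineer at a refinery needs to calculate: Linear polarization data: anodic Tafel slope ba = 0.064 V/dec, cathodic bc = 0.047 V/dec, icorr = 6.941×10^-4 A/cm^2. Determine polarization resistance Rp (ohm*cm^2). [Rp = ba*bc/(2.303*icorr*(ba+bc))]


Apply the Stern-Geary equation: Rp = ba*bc / (2.303*icorr*(ba+bc))
ba*bc = 0.064*0.047 = 0.003008
ba+bc = 0.111; 2.303*icorr*(ba+bc) = 2.303*6.941×10^-4*0.111 = 1.7743487×10^-4
Rp = 0.003008 / 1.7743487×10^-4 = 17.0 ohm*cm^2

17.0 ohm*cm^2


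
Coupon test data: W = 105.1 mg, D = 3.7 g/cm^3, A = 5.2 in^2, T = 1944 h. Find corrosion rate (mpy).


Apply the mpy weight-loss relation: CR = 534 * W / (D * A * T)
Numerator: 534 * 105.1 = 56123.4
Denominator: 3.7 * 5.2 * 1944 = 37402.56
CR = 56123.4 / 37402.56 = 1.501 mpy

1.501 mpy


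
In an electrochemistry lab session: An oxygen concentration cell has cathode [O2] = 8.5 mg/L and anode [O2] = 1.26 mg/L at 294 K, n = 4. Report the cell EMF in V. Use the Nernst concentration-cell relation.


Apply the Nernst concentration-cell relation: E = (RT/nF)*ln(C_cathode/C_anode)
RT/nF = 8.314*294/(4*96485) = 0.00633341 V
ln(8.5/1.26) = 1.90895
E = 0.00633341 * 1.90895 = 0.01209 V

0.01209 V


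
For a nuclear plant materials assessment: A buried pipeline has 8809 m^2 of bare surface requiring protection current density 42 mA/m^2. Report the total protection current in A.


I = area * current density, then convert mA → A (÷1000)
I = 8809 * 42 / 1000 = 369.98 A

369.98 A


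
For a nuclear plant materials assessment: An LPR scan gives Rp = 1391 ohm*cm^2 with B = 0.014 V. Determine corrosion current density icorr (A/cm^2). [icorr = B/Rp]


Apply the Stern-Geary relation: icorr = B / Rp
icorr = 0.014 / 1391 = 1.006×10^-5 A/cm^2

1.006×10^-5 A/cm^2


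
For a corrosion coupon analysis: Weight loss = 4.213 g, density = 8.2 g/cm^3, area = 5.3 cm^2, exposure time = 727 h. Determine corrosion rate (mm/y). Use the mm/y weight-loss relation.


Apply the mm/y weight-loss relation: CR = 87600 * W / (D * A * T)
Numerator: 87600 * 4.213 = 369058.8
Denominator: 8.2 * 5.3 * 727 = 31595.42
CR = 369058.8 / 31595.42 = 11.680769 mm/y

11.680769 mm/y


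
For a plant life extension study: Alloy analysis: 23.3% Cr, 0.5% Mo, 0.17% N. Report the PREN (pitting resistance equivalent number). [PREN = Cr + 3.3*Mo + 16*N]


Apply the PREN formula: PREN = Cr + 3.3*Mo + 16*N
PREN = 23.3 + 3.3*0.5 + 16*0.17
PREN = 23.3 + 1.65 + 2.72 = 27.67

27.67


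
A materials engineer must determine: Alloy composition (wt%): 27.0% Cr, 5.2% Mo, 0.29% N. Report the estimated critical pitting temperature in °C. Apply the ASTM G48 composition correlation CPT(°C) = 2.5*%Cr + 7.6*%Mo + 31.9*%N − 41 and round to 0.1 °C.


Apply the ASTM G48 empirical CPT estimate: CPT(°C) = 2.5*%Cr + 7.6*%Mo + 31.9*%N − 41
2.5*27.0 = 67.5; 7.6*5.2 = 39.52; 31.9*0.29 = 9.251
CPT = 67.5 + 39.52 + 9.251 − 41 = 75.271 °C
Rounded to 0.1 °C: CPT ≈ 75.3 °C

75.3 °C


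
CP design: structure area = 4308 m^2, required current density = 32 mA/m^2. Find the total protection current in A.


I = area * current density, then convert mA → A (÷1000)
I = 4308 * 32 / 1000 = 137.86 A

137.86 A


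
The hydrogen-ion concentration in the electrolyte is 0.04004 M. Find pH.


pH = −log10[H+]
pH = −log10(0.04004) = 1.4

1.4


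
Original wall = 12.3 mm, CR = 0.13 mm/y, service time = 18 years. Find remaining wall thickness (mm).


Remaining wall = original − CR × time
t = 12.3 − 0.13*18 = 12.3 − 2.34 = 9.96 mm

9.96 mm


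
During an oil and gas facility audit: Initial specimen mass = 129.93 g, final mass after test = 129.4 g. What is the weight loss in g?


Weight loss = initial − final
WL = 129.93 − 129.4 = 0.53 g

0.53 g


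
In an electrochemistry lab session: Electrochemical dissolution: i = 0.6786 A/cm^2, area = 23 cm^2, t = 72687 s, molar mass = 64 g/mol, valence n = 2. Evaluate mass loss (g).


Apply Faraday's law: m = i*A*t*M / (n*F)
Total charge passed Q = i*A*t = 0.6786*23*72687 = 1134484.1586 C
m = Q*M/(n*F) = 1134484.1586*64/(2*96485) = 376.2605 g

376.2605 g


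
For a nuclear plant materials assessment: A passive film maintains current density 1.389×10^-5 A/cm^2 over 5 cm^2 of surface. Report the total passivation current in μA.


I = i_pass * A, then convert A → μA (×10^6)
I = 1.389×10^-5 * 5 * 10^6 = 69.45 μA

69.45 μA


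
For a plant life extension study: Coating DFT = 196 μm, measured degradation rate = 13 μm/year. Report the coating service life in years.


Service life = thickness / degradation rate
Life = 196 / 13 = 15.1 years

15.1 years


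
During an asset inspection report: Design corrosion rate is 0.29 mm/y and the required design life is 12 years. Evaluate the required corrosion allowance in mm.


Corrosion allowance = CR × design life
CA = 0.29 * 12 = 3.48 mm

3.48 mm


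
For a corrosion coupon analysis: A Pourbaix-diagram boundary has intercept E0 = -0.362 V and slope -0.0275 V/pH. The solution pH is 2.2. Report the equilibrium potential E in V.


Apply the Pourbaix line equation: E = E0 + slope*pH
E = -0.362 + (-0.0275)*2.2 = -0.362 + (-0.0605) = -0.4225 V
Rounded to 3 decimal places: E = -0.423 V

-0.423 V


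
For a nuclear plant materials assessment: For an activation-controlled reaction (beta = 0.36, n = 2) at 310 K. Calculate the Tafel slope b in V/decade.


Apply the Tafel slope relation: b = 2.303*R*T/(beta*n*F)
Numerator: 2.303 * 8.314 * 310 = 5935.61
Denominator: 0.36 * 2 * 96485 = 69469.2
b = 5935.61 / 69469.2 = 0.0854 V/decade

0.0854 V/decade


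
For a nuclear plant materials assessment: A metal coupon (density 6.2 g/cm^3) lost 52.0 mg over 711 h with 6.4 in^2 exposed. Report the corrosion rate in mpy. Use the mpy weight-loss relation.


Apply the mpy weight-loss relation: CR = 534 * W / (D * A * T)
Numerator: 534 * 52.0 = 27768.0
Denominator: 6.2 * 6.4 * 711 = 28212.48
CR = 27768.0 / 28212.48 = 0.98425 mpy

0.98425 mpy


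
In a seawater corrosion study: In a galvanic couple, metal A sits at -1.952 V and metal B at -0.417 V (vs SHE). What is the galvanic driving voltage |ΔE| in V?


Driving voltage is the absolute potential difference.
|ΔE| = |-1.952 − (-0.417)| = 1.535 V

1.535 V


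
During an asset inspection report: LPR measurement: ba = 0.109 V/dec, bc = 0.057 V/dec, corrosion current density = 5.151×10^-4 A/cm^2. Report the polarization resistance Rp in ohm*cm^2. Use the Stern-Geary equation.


Apply the Stern-Geary equation: Rp = ba*bc / (2.303*icorr*(ba+bc))
ba*bc = 0.109*0.057 = 0.006213
ba+bc = 0.166; 2.303*icorr*(ba+bc) = 2.303*5.151×10^-4*0.166 = 1.969217×10^-4
Rp = 0.006213 / 1.969217×10^-4 = 31.6 ohm*cm^2

31.6 ohm*cm^2


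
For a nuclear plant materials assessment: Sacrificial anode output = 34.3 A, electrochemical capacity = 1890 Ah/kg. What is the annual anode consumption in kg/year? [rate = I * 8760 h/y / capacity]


Annual consumption = current * hours per year / capacity
Rate = 34.3 * 8760 / 1890 = 159.0 kg/year

159.0 kg/year


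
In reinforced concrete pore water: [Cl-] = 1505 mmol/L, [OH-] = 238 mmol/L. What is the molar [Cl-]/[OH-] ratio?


Threshold parameter = [Cl-] / [OH-] (molar basis; both in mmol/L, so units cancel)
Ratio = 1505 / 238 = 6.32

6.32


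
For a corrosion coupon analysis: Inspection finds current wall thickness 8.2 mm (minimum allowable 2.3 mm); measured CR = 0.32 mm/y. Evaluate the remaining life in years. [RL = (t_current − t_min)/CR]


Apply the remaining-life relation: RL = (t_current − t_min) / CR
RL = (8.2 − 2.3) / 0.32 = 5.9 / 0.32 = 18.4 years

18.4 years
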